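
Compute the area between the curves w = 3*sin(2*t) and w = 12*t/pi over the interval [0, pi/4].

3/2 - 3*pi/8

On [0, pi/4], (3*sin(2*t)) - (12*t/pi) = -12*t/pi + 3*sin(2*t) is ≥ 0 throughout, so the area is a single integral of |-12*t/pi + 3*sin(2*t)|.
∫[0,pi/4] (-12*t/pi + 3*sin(2*t)) dt = 3/2 - 3*pi/8.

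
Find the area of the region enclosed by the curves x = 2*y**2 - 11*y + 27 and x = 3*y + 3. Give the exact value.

Both boundary curves give x as a function of y, so integrate with respect to y. Setting them equal: 2*y**2 - 14*y + 24 = 0, i.e. 2*(y - 4)*(y - 3) = 0, so they meet at y = 3, 4.
For y in [3, 4], x = 2*y**2 - 11*y + 27 is on the left; area = ∫[3,4] (-(2*y**2 - 14*y + 24)) dy = 1/3.

1/3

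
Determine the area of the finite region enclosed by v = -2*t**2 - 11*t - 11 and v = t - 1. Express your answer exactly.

64/3

Set the curves equal: -2*t**2 - 11*t - 11 = t - 1, so -2*t**2 - 12*t - 10 = 0, which factors as -2*(t + 1)*(t + 5) = 0. The curves meet at t = -5, -1.
On [-5, -1], v = -2*t**2 - 11*t - 11 is on top; that piece has area ∫[-5,-1] (-2*t**2 - 12*t - 10) dt = 64/3.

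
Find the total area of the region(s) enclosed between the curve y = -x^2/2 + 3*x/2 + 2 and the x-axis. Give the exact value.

The curve meets the x-axis where -x^2/2 + 3*x/2 + 2 = 0, i.e. -(x - 4)*(x + 1)/2 = 0, at x = -1, 4.
On [-1, 4] the curve lies above the axis; ∫[-1,4] (-x^2/2 + 3*x/2 + 2) dx = 125/12, giving area 125/12.

125/12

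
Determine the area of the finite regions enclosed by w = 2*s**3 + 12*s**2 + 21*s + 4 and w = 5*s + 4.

16

Set the curves equal: 2*s**3 + 12*s**2 + 21*s + 4 = 5*s + 4, so 2*s**3 + 12*s**2 + 16*s = 0, which factors as 2*s*(s + 2)*(s + 4) = 0. The curves meet at s = -4, -2, 0.
On [-4, -2], w = 2*s**3 + 12*s**2 + 21*s + 4 is on top; that piece has area ∫[-4,-2] (2*s**3 + 12*s**2 + 16*s) ds = 8.
On [-2, 0], w = 5*s + 4 is on top; that piece has area ∫[-2,0] (-(2*s**3 + 12*s**2 + 16*s)) ds = 8.
Total enclosed area = 8 + 8 = 16.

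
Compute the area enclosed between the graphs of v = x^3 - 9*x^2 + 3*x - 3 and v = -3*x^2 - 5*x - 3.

8

Set the curves equal: x^3 - 9*x^2 + 3*x - 3 = -3*x^2 - 5*x - 3, so x^3 - 6*x^2 + 8*x = 0, which factors as x*(x - 4)*(x - 2) = 0. The curves meet at x = 0, 2, 4.
On [0, 2], v = x^3 - 9*x^2 + 3*x - 3 is on top; that piece has area ∫[0,2] (x^3 - 6*x^2 + 8*x) dx = 4.
On [2, 4], v = -3*x^2 - 5*x - 3 is on top; that piece has area ∫[2,4] (-(x^3 - 6*x^2 + 8*x)) dx = 4.
Total enclosed area = 4 + 4 = 8.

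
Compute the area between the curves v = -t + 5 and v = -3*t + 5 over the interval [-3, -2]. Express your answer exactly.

5

On [-3, -2], (-t + 5) - (-3*t + 5) = 2*t is ≤ 0 throughout, so the area is a single integral of |2*t|.
∫[-3,-2] (2*t) dt = -5; the area of that piece is 5.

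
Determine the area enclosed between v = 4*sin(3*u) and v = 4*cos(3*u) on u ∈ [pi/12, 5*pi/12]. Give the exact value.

On [pi/12, 5*pi/12], (4*sin(3*u)) - (4*cos(3*u)) = 4*sin(3*u) - 4*cos(3*u) is ≥ 0 throughout, so the area is a single integral of |4*sin(3*u) - 4*cos(3*u)|.
∫[pi/12,5*pi/12] (4*sin(3*u) - 4*cos(3*u)) du = 8*sqrt(2)/3.

8*sqrt(2)/3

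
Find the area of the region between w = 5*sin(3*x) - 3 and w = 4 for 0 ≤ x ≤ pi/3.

On [0, pi/3], (5*sin(3*x) - 3) - (4) = 5*sin(3*x) - 7 is ≤ 0 throughout, so the area is a single integral of |5*sin(3*x) - 7|.
∫[0,pi/3] (5*sin(3*x) - 7) dx = 10/3 - 7*pi/3; the area of that piece is -10/3 + 7*pi/3.

-10/3 + 7*pi/3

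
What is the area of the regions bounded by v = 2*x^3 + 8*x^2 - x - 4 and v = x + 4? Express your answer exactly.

Set the curves equal: 2*x^3 + 8*x^2 - x - 4 = x + 4, so 2*x^3 + 8*x^2 - 2*x - 8 = 0, which factors as 2*(x - 1)*(x + 1)*(x + 4) = 0. The curves meet at x = -4, -1, 1.
On [-4, -1], v = 2*x^3 + 8*x^2 - x - 4 is on top; that piece has area ∫[-4,-1] (2*x^3 + 8*x^2 - 2*x - 8) dx = 63/2.
On [-1, 1], v = x + 4 is on top; that piece has area ∫[-1,1] (-(2*x^3 + 8*x^2 - 2*x - 8)) dx = 32/3.
Total enclosed area = 63/2 + 32/3 = 253/6.

253/6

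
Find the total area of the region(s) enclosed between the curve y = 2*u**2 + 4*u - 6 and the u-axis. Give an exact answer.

The curve meets the u-axis where 2*u**2 + 4*u - 6 = 0, i.e. 2*(u - 1)*(u + 3) = 0, at u = -3, 1.
On [-3, 1] the curve lies below the axis; ∫[-3,1] (2*u**2 + 4*u - 6) du = -64/3, giving area 64/3.

64/3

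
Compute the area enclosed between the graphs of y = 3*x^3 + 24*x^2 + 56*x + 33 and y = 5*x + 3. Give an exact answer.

Set the curves equal: 3*x^3 + 24*x^2 + 56*x + 33 = 5*x + 3, so 3*x^3 + 24*x^2 + 51*x + 30 = 0, which factors as 3*(x + 1)*(x + 2)*(x + 5) = 0. The curves meet at x = -5, -2, -1.
On [-5, -2], y = 3*x^3 + 24*x^2 + 56*x + 33 is on top; that piece has area ∫[-5,-2] (3*x^3 + 24*x^2 + 51*x + 30) dx = 135/4.
On [-2, -1], y = 5*x + 3 is on top; that piece has area ∫[-2,-1] (-(3*x^3 + 24*x^2 + 51*x + 30)) dx = 7/4.
Total enclosed area = 135/4 + 7/4 = 71/2.

71/2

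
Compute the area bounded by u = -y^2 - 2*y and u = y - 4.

Both boundary curves give u as a function of y, so integrate with respect to y. Setting them equal: -y^2 - 3*y + 4 = 0, i.e. -(y - 1)*(y + 4) = 0, so they meet at y = -4, 1.
For y in [-4, 1], u = -y^2 - 2*y is on the right; area = ∫[-4,1] (-y^2 - 3*y + 4) dy = 125/6.

125/6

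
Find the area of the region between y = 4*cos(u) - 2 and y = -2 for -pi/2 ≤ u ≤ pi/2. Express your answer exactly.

On [-pi/2, pi/2], (4*cos(u) - 2) - (-2) = 4*cos(u) is ≥ 0 throughout, so the area is a single integral of |4*cos(u)|.
∫[-pi/2,pi/2] (4*cos(u)) du = 8.

8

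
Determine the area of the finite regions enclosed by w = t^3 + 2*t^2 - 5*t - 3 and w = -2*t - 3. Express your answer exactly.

71/6

Set the curves equal: t^3 + 2*t^2 - 5*t - 3 = -2*t - 3, so t^3 + 2*t^2 - 3*t = 0, which factors as t*(t - 1)*(t + 3) = 0. The curves meet at t = -3, 0, 1.
On [-3, 0], w = t^3 + 2*t^2 - 5*t - 3 is on top; that piece has area ∫[-3,0] (t^3 + 2*t^2 - 3*t) dt = 45/4.
On [0, 1], w = -2*t - 3 is on top; that piece has area ∫[0,1] (-(t^3 + 2*t^2 - 3*t)) dt = 7/12.
Total enclosed area = 45/4 + 7/12 = 71/6.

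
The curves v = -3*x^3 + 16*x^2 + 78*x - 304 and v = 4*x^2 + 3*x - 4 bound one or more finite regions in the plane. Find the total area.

4019/2

Set the curves equal: -3*x^3 + 16*x^2 + 78*x - 304 = 4*x^2 + 3*x - 4, so -3*x^3 + 12*x^2 + 75*x - 300 = 0, which factors as -3*(x - 5)*(x - 4)*(x + 5) = 0. The curves meet at x = -5, 4, 5.
On [-5, 4], v = 4*x^2 + 3*x - 4 is on top; that piece has area ∫[-5,4] (-(-3*x^3 + 12*x^2 + 75*x - 300)) dx = 8019/4.
On [4, 5], v = -3*x^3 + 16*x^2 + 78*x - 304 is on top; that piece has area ∫[4,5] (-3*x^3 + 12*x^2 + 75*x - 300) dx = 19/4.
Total enclosed area = 8019/4 + 19/4 = 4019/2.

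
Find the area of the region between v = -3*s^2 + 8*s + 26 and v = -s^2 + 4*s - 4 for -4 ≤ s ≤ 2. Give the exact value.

376/3

The difference (-3*s^2 + 8*s + 26) - (-s^2 + 4*s - 4) = -2*s^2 + 4*s + 30 changes sign at s = -3 inside [-4, 2], so split the integral there.
∫[-4,-3] (-2*s^2 + 4*s + 30) ds = -26/3; the area of that piece is 26/3.
∫[-3,2] (-2*s^2 + 4*s + 30) ds = 350/3.
Total area = 26/3 + 350/3 = 376/3.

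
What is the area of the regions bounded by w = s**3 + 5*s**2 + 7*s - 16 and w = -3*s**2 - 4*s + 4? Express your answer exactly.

Set the curves equal: s**3 + 5*s**2 + 7*s - 16 = -3*s**2 - 4*s + 4, so s**3 + 8*s**2 + 11*s - 20 = 0, which factors as (s - 1)*(s + 4)*(s + 5) = 0. The curves meet at s = -5, -4, 1.
On [-5, -4], w = s**3 + 5*s**2 + 7*s - 16 is on top; that piece has area ∫[-5,-4] (s**3 + 8*s**2 + 11*s - 20) ds = 11/12.
On [-4, 1], w = -3*s**2 - 4*s + 4 is on top; that piece has area ∫[-4,1] (-(s**3 + 8*s**2 + 11*s - 20)) ds = 875/12.
Total enclosed area = 11/12 + 875/12 = 443/6.

443/6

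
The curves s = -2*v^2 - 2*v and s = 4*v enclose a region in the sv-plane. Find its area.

Both boundary curves give s as a function of v, so integrate with respect to v. Setting them equal: -2*v^2 - 6*v = 0, i.e. -2*v*(v + 3) = 0, so they meet at v = -3, 0.
For v in [-3, 0], s = -2*v^2 - 2*v is on the right; area = ∫[-3,0] (-2*v^2 - 6*v) dv = 9.

9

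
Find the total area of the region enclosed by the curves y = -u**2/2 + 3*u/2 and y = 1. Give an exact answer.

Set the curves equal: -u**2/2 + 3*u/2 = 1, so -u**2/2 + 3*u/2 - 1 = 0, which factors as -(u - 2)*(u - 1)/2 = 0. The curves meet at u = 1, 2.
On [1, 2], y = -u**2/2 + 3*u/2 is on top; that piece has area ∫[1,2] (-u**2/2 + 3*u/2 - 1) du = 1/12.

1/12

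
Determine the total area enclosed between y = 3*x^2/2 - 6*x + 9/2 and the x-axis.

2

The curve meets the x-axis where 3*x^2/2 - 6*x + 9/2 = 0, i.e. 3*(x - 3)*(x - 1)/2 = 0, at x = 1, 3.
On [1, 3] the curve lies below the axis; ∫[1,3] (3*x^2/2 - 6*x + 9/2) dx = -2, giving area 2.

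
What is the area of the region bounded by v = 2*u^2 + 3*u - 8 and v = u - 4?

Set the curves equal: 2*u^2 + 3*u - 8 = u - 4, so 2*u^2 + 2*u - 4 = 0, which factors as 2*(u - 1)*(u + 2) = 0. The curves meet at u = -2, 1.
On [-2, 1], v = u - 4 is on top; that piece has area ∫[-2,1] (-(2*u^2 + 2*u - 4)) du = 9.

9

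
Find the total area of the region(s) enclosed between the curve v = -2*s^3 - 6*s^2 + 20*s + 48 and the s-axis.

The curve meets the s-axis where -2*s^3 - 6*s^2 + 20*s + 48 = 0, i.e. -2*(s - 3)*(s + 2)*(s + 4) = 0, at s = -4, -2, 3.
On [-4, -2] the curve lies below the axis; ∫[-4,-2] (-2*s^3 - 6*s^2 + 20*s + 48) ds = -16, giving area 16.
On [-2, 3] the curve lies above the axis; ∫[-2,3] (-2*s^3 - 6*s^2 + 20*s + 48) ds = 375/2, giving area 375/2.
Total area = 16 + 375/2 = 407/2.

407/2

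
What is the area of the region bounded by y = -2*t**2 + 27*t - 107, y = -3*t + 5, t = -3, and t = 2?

1975/3

On [-3, 2], (-2*t**2 + 27*t - 107) - (-3*t + 5) = -2*t**2 + 30*t - 112 is ≤ 0 throughout, so the area is a single integral of |-2*t**2 + 30*t - 112|.
∫[-3,2] (-2*t**2 + 30*t - 112) dt = -1975/3; the area of that piece is 1975/3.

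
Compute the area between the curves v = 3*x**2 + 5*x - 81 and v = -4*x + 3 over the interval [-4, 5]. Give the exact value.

The difference (3*x**2 + 5*x - 81) - (-4*x + 3) = 3*x**2 + 9*x - 84 changes sign at x = 4 inside [-4, 5], so split the integral there.
∫[-4,4] (3*x**2 + 9*x - 84) dx = -544; the area of that piece is 544.
∫[4,5] (3*x**2 + 9*x - 84) dx = 35/2.
Total area = 544 + 35/2 = 1123/2.

1123/2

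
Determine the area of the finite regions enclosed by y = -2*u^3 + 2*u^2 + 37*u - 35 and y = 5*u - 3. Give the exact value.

Set the curves equal: -2*u^3 + 2*u^2 + 37*u - 35 = 5*u - 3, so -2*u^3 + 2*u^2 + 32*u - 32 = 0, which factors as -2*(u - 4)*(u - 1)*(u + 4) = 0. The curves meet at u = -4, 1, 4.
On [-4, 1], y = 5*u - 3 is on top; that piece has area ∫[-4,1] (-(-2*u^3 + 2*u^2 + 32*u - 32)) du = 1375/6.
On [1, 4], y = -2*u^3 + 2*u^2 + 37*u - 35 is on top; that piece has area ∫[1,4] (-2*u^3 + 2*u^2 + 32*u - 32) du = 117/2.
Total enclosed area = 1375/6 + 117/2 = 863/3.

863/3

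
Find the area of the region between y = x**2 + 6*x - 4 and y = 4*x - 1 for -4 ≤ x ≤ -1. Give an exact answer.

23/3

The difference (x**2 + 6*x - 4) - (4*x - 1) = x**2 + 2*x - 3 changes sign at x = -3 inside [-4, -1], so split the integral there.
∫[-4,-3] (x**2 + 2*x - 3) dx = 7/3.
∫[-3,-1] (x**2 + 2*x - 3) dx = -16/3; the area of that piece is 16/3.
Total area = 7/3 + 16/3 = 23/3.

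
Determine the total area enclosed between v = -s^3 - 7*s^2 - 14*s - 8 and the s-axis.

37/12

The curve meets the s-axis where -s^3 - 7*s^2 - 14*s - 8 = 0, i.e. -(s + 1)*(s + 2)*(s + 4) = 0, at s = -4, -2, -1.
On [-4, -2] the curve lies below the axis; ∫[-4,-2] (-s^3 - 7*s^2 - 14*s - 8) ds = -8/3, giving area 8/3.
On [-2, -1] the curve lies above the axis; ∫[-2,-1] (-s^3 - 7*s^2 - 14*s - 8) ds = 5/12, giving area 5/12.
Total area = 8/3 + 5/12 = 37/12.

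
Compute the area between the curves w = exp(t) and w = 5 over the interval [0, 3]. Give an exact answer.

The difference (exp(t)) - (5) = exp(t) - 5 changes sign at t = log(5) inside [0, 3], so split the integral there.
∫[0,log(5)] (exp(t) - 5) dt = 4 - log(3125); the area of that piece is -4 + log(3125).
∫[log(5),3] (exp(t) - 5) dt = -20 + 5*log(5) + exp(3).
Total area = (-4 + log(3125)) + (-20 + 5*log(5) + exp(3)) = -24 + 10*log(5) + exp(3).

-24 + 10*log(5) + exp(3)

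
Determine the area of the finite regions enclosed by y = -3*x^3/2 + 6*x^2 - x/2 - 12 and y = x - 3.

Set the curves equal: -3*x^3/2 + 6*x^2 - x/2 - 12 = x - 3, so -3*x^3/2 + 6*x^2 - 3*x/2 - 9 = 0, which factors as -3*(x - 3)*(x - 2)*(x + 1)/2 = 0. The curves meet at x = -1, 2, 3.
On [-1, 2], y = x - 3 is on top; that piece has area ∫[-1,2] (-(-3*x^3/2 + 6*x^2 - 3*x/2 - 9)) dx = 135/8.
On [2, 3], y = -3*x^3/2 + 6*x^2 - x/2 - 12 is on top; that piece has area ∫[2,3] (-3*x^3/2 + 6*x^2 - 3*x/2 - 9) dx = 7/8.
Total enclosed area = 135/8 + 7/8 = 71/4.

71/4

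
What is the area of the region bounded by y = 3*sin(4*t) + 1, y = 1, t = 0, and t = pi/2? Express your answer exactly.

The difference (3*sin(4*t) + 1) - (1) = 3*sin(4*t) changes sign at t = pi/4 inside [0, pi/2], so split the integral there.
∫[0,pi/4] (3*sin(4*t)) dt = 3/2.
∫[pi/4,pi/2] (3*sin(4*t)) dt = -3/2; the area of that piece is 3/2.
Total area = 3/2 + 3/2 = 3.

3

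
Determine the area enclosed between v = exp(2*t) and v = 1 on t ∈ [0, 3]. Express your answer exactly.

On [0, 3], (exp(2*t)) - (1) = exp(2*t) - 1 is ≥ 0 throughout, so the area is a single integral of |exp(2*t) - 1|.
∫[0,3] (exp(2*t) - 1) dt = -7/2 + exp(6)/2.

-7/2 + exp(6)/2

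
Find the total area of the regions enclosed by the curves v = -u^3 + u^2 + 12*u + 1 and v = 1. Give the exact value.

937/12

Set the curves equal: -u^3 + u^2 + 12*u + 1 = 1, so -u^3 + u^2 + 12*u = 0, which factors as -u*(u - 4)*(u + 3) = 0. The curves meet at u = -3, 0, 4.
On [-3, 0], v = 1 is on top; that piece has area ∫[-3,0] (-(-u^3 + u^2 + 12*u)) du = 99/4.
On [0, 4], v = -u^3 + u^2 + 12*u + 1 is on top; that piece has area ∫[0,4] (-u^3 + u^2 + 12*u) du = 160/3.
Total enclosed area = 99/4 + 160/3 = 937/12.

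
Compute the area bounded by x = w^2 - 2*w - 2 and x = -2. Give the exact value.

4/3

Both boundary curves give x as a function of w, so integrate with respect to w. Setting them equal: w^2 - 2*w = 0, i.e. w*(w - 2) = 0, so they meet at w = 0, 2.
For w in [0, 2], x = w^2 - 2*w - 2 is on the left; area = ∫[0,2] (-(w^2 - 2*w)) dw = 4/3.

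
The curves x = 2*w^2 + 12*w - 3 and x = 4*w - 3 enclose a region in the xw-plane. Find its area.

64/3

Both boundary curves give x as a function of w, so integrate with respect to w. Setting them equal: 2*w^2 + 8*w = 0, i.e. 2*w*(w + 4) = 0, so they meet at w = -4, 0.
For w in [-4, 0], x = 2*w^2 + 12*w - 3 is on the left; area = ∫[-4,0] (-(2*w^2 + 8*w)) dw = 64/3.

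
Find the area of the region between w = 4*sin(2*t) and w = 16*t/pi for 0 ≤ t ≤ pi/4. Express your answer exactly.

2 - pi/2

On [0, pi/4], (4*sin(2*t)) - (16*t/pi) = -16*t/pi + 4*sin(2*t) is ≥ 0 throughout, so the area is a single integral of |-16*t/pi + 4*sin(2*t)|.
∫[0,pi/4] (-16*t/pi + 4*sin(2*t)) dt = 2 - pi/2.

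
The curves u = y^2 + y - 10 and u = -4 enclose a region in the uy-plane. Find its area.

125/6

Both boundary curves give u as a function of y, so integrate with respect to y. Setting them equal: y^2 + y - 6 = 0, i.e. (y - 2)*(y + 3) = 0, so they meet at y = -3, 2.
For y in [-3, 2], u = y^2 + y - 10 is on the left; area = ∫[-3,2] (-(y^2 + y - 6)) dy = 125/6.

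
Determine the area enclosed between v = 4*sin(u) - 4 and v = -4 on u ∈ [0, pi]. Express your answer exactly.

On [0, pi], (4*sin(u) - 4) - (-4) = 4*sin(u) is ≥ 0 throughout, so the area is a single integral of |4*sin(u)|.
∫[0,pi] (4*sin(u)) du = 8.

8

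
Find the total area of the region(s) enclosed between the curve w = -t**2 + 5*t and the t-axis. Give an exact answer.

The curve meets the t-axis where -t**2 + 5*t = 0, i.e. -t*(t - 5) = 0, at t = 0, 5.
On [0, 5] the curve lies above the axis; ∫[0,5] (-t**2 + 5*t) dt = 125/6, giving area 125/6.

125/6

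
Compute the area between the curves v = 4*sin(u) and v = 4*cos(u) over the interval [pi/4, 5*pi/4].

On [pi/4, 5*pi/4], (4*sin(u)) - (4*cos(u)) = 4*sin(u) - 4*cos(u) is ≥ 0 throughout, so the area is a single integral of |4*sin(u) - 4*cos(u)|.
∫[pi/4,5*pi/4] (4*sin(u) - 4*cos(u)) du = 8*sqrt(2).

8*sqrt(2)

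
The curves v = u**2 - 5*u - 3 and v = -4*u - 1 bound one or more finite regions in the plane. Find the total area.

Set the curves equal: u**2 - 5*u - 3 = -4*u - 1, so u**2 - u - 2 = 0, which factors as (u - 2)*(u + 1) = 0. The curves meet at u = -1, 2.
On [-1, 2], v = -4*u - 1 is on top; that piece has area ∫[-1,2] (-(u**2 - u - 2)) du = 9/2.

9/2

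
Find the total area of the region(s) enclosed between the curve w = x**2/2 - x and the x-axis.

The curve meets the x-axis where x**2/2 - x = 0, i.e. x*(x - 2)/2 = 0, at x = 0, 2.
On [0, 2] the curve lies below the axis; ∫[0,2] (x**2/2 - x) dx = -2/3, giving area 2/3.

2/3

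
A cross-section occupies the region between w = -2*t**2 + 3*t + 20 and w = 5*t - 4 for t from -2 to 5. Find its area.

125

The difference (-2*t**2 + 3*t + 20) - (5*t - 4) = -2*t**2 - 2*t + 24 changes sign at t = 3 inside [-2, 5], so split the integral there.
∫[-2,3] (-2*t**2 - 2*t + 24) dt = 275/3.
∫[3,5] (-2*t**2 - 2*t + 24) dt = -100/3; the area of that piece is 100/3.
Total area = 275/3 + 100/3 = 125.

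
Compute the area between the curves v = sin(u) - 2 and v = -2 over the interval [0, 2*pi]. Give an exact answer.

The difference (sin(u) - 2) - (-2) = sin(u) changes sign at u = pi inside [0, 2*pi], so split the integral there.
∫[0,pi] (sin(u)) du = 2.
∫[pi,2*pi] (sin(u)) du = -2; the area of that piece is 2.
Total area = 2 + 2 = 4.

4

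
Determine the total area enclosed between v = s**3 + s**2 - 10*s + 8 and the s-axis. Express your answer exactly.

443/6

The curve meets the s-axis where s**3 + s**2 - 10*s + 8 = 0, i.e. (s - 2)*(s - 1)*(s + 4) = 0, at s = -4, 1, 2.
On [-4, 1] the curve lies above the axis; ∫[-4,1] (s**3 + s**2 - 10*s + 8) ds = 875/12, giving area 875/12.
On [1, 2] the curve lies below the axis; ∫[1,2] (s**3 + s**2 - 10*s + 8) ds = -11/12, giving area 11/12.
Total area = 875/12 + 11/12 = 443/6.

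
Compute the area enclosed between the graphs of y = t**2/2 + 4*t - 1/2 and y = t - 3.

Set the curves equal: t**2/2 + 4*t - 1/2 = t - 3, so t**2/2 + 3*t + 5/2 = 0, which factors as (t + 1)*(t + 5)/2 = 0. The curves meet at t = -5, -1.
On [-5, -1], y = t - 3 is on top; that piece has area ∫[-5,-1] (-(t**2/2 + 3*t + 5/2)) dt = 16/3.

16/3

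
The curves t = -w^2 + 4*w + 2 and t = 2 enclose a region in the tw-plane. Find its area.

32/3

Both boundary curves give t as a function of w, so integrate with respect to w. Setting them equal: -w^2 + 4*w = 0, i.e. -w*(w - 4) = 0, so they meet at w = 0, 4.
For w in [0, 4], t = -w^2 + 4*w + 2 is on the right; area = ∫[0,4] (-w^2 + 4*w) dw = 32/3.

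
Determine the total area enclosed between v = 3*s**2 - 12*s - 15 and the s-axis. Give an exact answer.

108

The curve meets the s-axis where 3*s**2 - 12*s - 15 = 0, i.e. 3*(s - 5)*(s + 1) = 0, at s = -1, 5.
On [-1, 5] the curve lies below the axis; ∫[-1,5] (3*s**2 - 12*s - 15) ds = -108, giving area 108.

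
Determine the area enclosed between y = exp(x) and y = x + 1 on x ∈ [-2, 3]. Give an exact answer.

-15/2 - exp(-2) + exp(3)

On [-2, 3], (exp(x)) - (x + 1) = -x + exp(x) - 1 is ≥ 0 throughout, so the area is a single integral of |-x + exp(x) - 1|.
∫[-2,3] (-x + exp(x) - 1) dx = -15/2 - exp(-2) + exp(3).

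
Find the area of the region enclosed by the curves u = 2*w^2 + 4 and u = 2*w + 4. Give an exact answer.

Both boundary curves give u as a function of w, so integrate with respect to w. Setting them equal: 2*w^2 - 2*w = 0, i.e. 2*w*(w - 1) = 0, so they meet at w = 0, 1.
For w in [0, 1], u = 2*w^2 + 4 is on the left; area = ∫[0,1] (-(2*w^2 - 2*w)) dw = 1/3.

1/3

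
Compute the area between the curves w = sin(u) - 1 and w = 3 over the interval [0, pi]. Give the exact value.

-2 + 4*pi

On [0, pi], (sin(u) - 1) - (3) = sin(u) - 4 is ≤ 0 throughout, so the area is a single integral of |sin(u) - 4|.
∫[0,pi] (sin(u) - 4) du = 2 - 4*pi; the area of that piece is -2 + 4*pi.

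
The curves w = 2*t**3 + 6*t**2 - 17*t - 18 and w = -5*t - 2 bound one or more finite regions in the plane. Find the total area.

81

Set the curves equal: 2*t**3 + 6*t**2 - 17*t - 18 = -5*t - 2, so 2*t**3 + 6*t**2 - 12*t - 16 = 0, which factors as 2*(t - 2)*(t + 1)*(t + 4) = 0. The curves meet at t = -4, -1, 2.
On [-4, -1], w = 2*t**3 + 6*t**2 - 17*t - 18 is on top; that piece has area ∫[-4,-1] (2*t**3 + 6*t**2 - 12*t - 16) dt = 81/2.
On [-1, 2], w = -5*t - 2 is on top; that piece has area ∫[-1,2] (-(2*t**3 + 6*t**2 - 12*t - 16)) dt = 81/2.
Total enclosed area = 81/2 + 81/2 = 81.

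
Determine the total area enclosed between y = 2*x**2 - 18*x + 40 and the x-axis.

The curve meets the x-axis where 2*x**2 - 18*x + 40 = 0, i.e. 2*(x - 5)*(x - 4) = 0, at x = 4, 5.
On [4, 5] the curve lies below the axis; ∫[4,5] (2*x**2 - 18*x + 40) dx = -1/3, giving area 1/3.

1/3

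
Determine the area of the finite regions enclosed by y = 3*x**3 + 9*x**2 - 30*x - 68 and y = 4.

1221/4

Set the curves equal: 3*x**3 + 9*x**2 - 30*x - 68 = 4, so 3*x**3 + 9*x**2 - 30*x - 72 = 0, which factors as 3*(x - 3)*(x + 2)*(x + 4) = 0. The curves meet at x = -4, -2, 3.
On [-4, -2], y = 3*x**3 + 9*x**2 - 30*x - 68 is on top; that piece has area ∫[-4,-2] (3*x**3 + 9*x**2 - 30*x - 72) dx = 24.
On [-2, 3], y = 4 is on top; that piece has area ∫[-2,3] (-(3*x**3 + 9*x**2 - 30*x - 72)) dx = 1125/4.
Total enclosed area = 24 + 1125/4 = 1221/4.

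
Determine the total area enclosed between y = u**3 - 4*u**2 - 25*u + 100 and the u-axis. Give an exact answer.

4019/6

The curve meets the u-axis where u**3 - 4*u**2 - 25*u + 100 = 0, i.e. (u - 5)*(u - 4)*(u + 5) = 0, at u = -5, 4, 5.
On [-5, 4] the curve lies above the axis; ∫[-5,4] (u**3 - 4*u**2 - 25*u + 100) du = 2673/4, giving area 2673/4.
On [4, 5] the curve lies below the axis; ∫[4,5] (u**3 - 4*u**2 - 25*u + 100) du = -19/12, giving area 19/12.
Total area = 2673/4 + 19/12 = 4019/6.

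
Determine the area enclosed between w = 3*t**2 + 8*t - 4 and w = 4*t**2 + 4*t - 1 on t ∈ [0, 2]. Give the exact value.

The difference (3*t**2 + 8*t - 4) - (4*t**2 + 4*t - 1) = -t**2 + 4*t - 3 changes sign at t = 1 inside [0, 2], so split the integral there.
∫[0,1] (-t**2 + 4*t - 3) dt = -4/3; the area of that piece is 4/3.
∫[1,2] (-t**2 + 4*t - 3) dt = 2/3.
Total area = 4/3 + 2/3 = 2.

2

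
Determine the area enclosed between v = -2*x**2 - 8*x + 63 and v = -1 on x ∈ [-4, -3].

202/3

On [-4, -3], (-2*x**2 - 8*x + 63) - (-1) = -2*x**2 - 8*x + 64 is ≥ 0 throughout, so the area is a single integral of |-2*x**2 - 8*x + 64|.
∫[-4,-3] (-2*x**2 - 8*x + 64) dx = 202/3.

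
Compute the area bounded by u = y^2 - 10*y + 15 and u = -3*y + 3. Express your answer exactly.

Both boundary curves give u as a function of y, so integrate with respect to y. Setting them equal: y^2 - 7*y + 12 = 0, i.e. (y - 4)*(y - 3) = 0, so they meet at y = 3, 4.
For y in [3, 4], u = y^2 - 10*y + 15 is on the left; area = ∫[3,4] (-(y^2 - 7*y + 12)) dy = 1/6.

1/6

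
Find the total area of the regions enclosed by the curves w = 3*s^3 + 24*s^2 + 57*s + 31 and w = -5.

37/4

Set the curves equal: 3*s^3 + 24*s^2 + 57*s + 31 = -5, so 3*s^3 + 24*s^2 + 57*s + 36 = 0, which factors as 3*(s + 1)*(s + 3)*(s + 4) = 0. The curves meet at s = -4, -3, -1.
On [-4, -3], w = 3*s^3 + 24*s^2 + 57*s + 31 is on top; that piece has area ∫[-4,-3] (3*s^3 + 24*s^2 + 57*s + 36) ds = 5/4.
On [-3, -1], w = -5 is on top; that piece has area ∫[-3,-1] (-(3*s^3 + 24*s^2 + 57*s + 36)) ds = 8.
Total enclosed area = 5/4 + 8 = 37/4.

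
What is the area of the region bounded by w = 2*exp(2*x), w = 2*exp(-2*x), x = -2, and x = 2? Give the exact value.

The difference (2*exp(2*x)) - (2*exp(-2*x)) = 2*exp(2*x) - 2*exp(-2*x) changes sign at x = 0 inside [-2, 2], so split the integral there.
∫[-2,0] (2*exp(2*x) - 2*exp(-2*x)) dx = -exp(4) - exp(-4) + 2; the area of that piece is -2 + exp(-4) + exp(4).
∫[0,2] (2*exp(2*x) - 2*exp(-2*x)) dx = -2 + exp(-4) + exp(4).
Total area = (-2 + exp(-4) + exp(4)) + (-2 + exp(-4) + exp(4)) = -4 + 2*exp(-4) + 2*exp(4).

-4 + 2*exp(-4) + 2*exp(4)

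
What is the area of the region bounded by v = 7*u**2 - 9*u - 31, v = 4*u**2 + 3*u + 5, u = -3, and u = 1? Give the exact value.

The difference (7*u**2 - 9*u - 31) - (4*u**2 + 3*u + 5) = 3*u**2 - 12*u - 36 changes sign at u = -2 inside [-3, 1], so split the integral there.
∫[-3,-2] (3*u**2 - 12*u - 36) du = 13.
∫[-2,1] (3*u**2 - 12*u - 36) du = -81; the area of that piece is 81.
Total area = 13 + 81 = 94.

94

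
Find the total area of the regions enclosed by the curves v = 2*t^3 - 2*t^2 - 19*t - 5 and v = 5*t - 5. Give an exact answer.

Set the curves equal: 2*t^3 - 2*t^2 - 19*t - 5 = 5*t - 5, so 2*t^3 - 2*t^2 - 24*t = 0, which factors as 2*t*(t - 4)*(t + 3) = 0. The curves meet at t = -3, 0, 4.
On [-3, 0], v = 2*t^3 - 2*t^2 - 19*t - 5 is on top; that piece has area ∫[-3,0] (2*t^3 - 2*t^2 - 24*t) dt = 99/2.
On [0, 4], v = 5*t - 5 is on top; that piece has area ∫[0,4] (-(2*t^3 - 2*t^2 - 24*t)) dt = 320/3.
Total enclosed area = 99/2 + 320/3 = 937/6.

937/6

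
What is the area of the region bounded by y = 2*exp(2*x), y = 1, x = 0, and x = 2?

On [0, 2], (2*exp(2*x)) - (1) = 2*exp(2*x) - 1 is ≥ 0 throughout, so the area is a single integral of |2*exp(2*x) - 1|.
∫[0,2] (2*exp(2*x) - 1) dx = -3 + exp(4).

-3 + exp(4)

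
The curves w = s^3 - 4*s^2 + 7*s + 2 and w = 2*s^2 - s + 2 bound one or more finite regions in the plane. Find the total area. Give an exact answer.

8

Set the curves equal: s^3 - 4*s^2 + 7*s + 2 = 2*s^2 - s + 2, so s^3 - 6*s^2 + 8*s = 0, which factors as s*(s - 4)*(s - 2) = 0. The curves meet at s = 0, 2, 4.
On [0, 2], w = s^3 - 4*s^2 + 7*s + 2 is on top; that piece has area ∫[0,2] (s^3 - 6*s^2 + 8*s) ds = 4.
On [2, 4], w = 2*s^2 - s + 2 is on top; that piece has area ∫[2,4] (-(s^3 - 6*s^2 + 8*s)) ds = 4.
Total enclosed area = 4 + 4 = 8.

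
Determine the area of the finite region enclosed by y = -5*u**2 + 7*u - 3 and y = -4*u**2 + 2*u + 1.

Set the curves equal: -5*u**2 + 7*u - 3 = -4*u**2 + 2*u + 1, so -u**2 + 5*u - 4 = 0, which factors as -(u - 4)*(u - 1) = 0. The curves meet at u = 1, 4.
On [1, 4], y = -5*u**2 + 7*u - 3 is on top; that piece has area ∫[1,4] (-u**2 + 5*u - 4) du = 9/2.

9/2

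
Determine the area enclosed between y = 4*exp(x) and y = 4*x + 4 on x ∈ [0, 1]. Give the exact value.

-10 + 4*exp(1)

On [0, 1], (4*exp(x)) - (4*x + 4) = -4*x + 4*exp(x) - 4 is ≥ 0 throughout, so the area is a single integral of |-4*x + 4*exp(x) - 4|.
∫[0,1] (-4*x + 4*exp(x) - 4) dx = -10 + 4*exp(1).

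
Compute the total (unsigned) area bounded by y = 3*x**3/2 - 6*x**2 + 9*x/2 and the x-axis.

37/8

The curve meets the x-axis where 3*x**3/2 - 6*x**2 + 9*x/2 = 0, i.e. 3*x*(x - 3)*(x - 1)/2 = 0, at x = 0, 1, 3.
On [0, 1] the curve lies above the axis; ∫[0,1] (3*x**3/2 - 6*x**2 + 9*x/2) dx = 5/8, giving area 5/8.
On [1, 3] the curve lies below the axis; ∫[1,3] (3*x**3/2 - 6*x**2 + 9*x/2) dx = -4, giving area 4.
Total area = 5/8 + 4 = 37/8.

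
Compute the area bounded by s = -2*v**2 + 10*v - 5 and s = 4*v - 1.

1/3

Both boundary curves give s as a function of v, so integrate with respect to v. Setting them equal: -2*v**2 + 6*v - 4 = 0, i.e. -2*(v - 2)*(v - 1) = 0, so they meet at v = 1, 2.
For v in [1, 2], s = -2*v**2 + 10*v - 5 is on the right; area = ∫[1,2] (-2*v**2 + 6*v - 4) dv = 1/3.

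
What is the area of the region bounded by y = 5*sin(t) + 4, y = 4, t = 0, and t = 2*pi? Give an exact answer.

The difference (5*sin(t) + 4) - (4) = 5*sin(t) changes sign at t = pi inside [0, 2*pi], so split the integral there.
∫[0,pi] (5*sin(t)) dt = 10.
∫[pi,2*pi] (5*sin(t)) dt = -10; the area of that piece is 10.
Total area = 10 + 10 = 20.

20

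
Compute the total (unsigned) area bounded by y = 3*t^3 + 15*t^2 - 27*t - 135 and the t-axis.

568

The curve meets the t-axis where 3*t^3 + 15*t^2 - 27*t - 135 = 0, i.e. 3*(t - 3)*(t + 3)*(t + 5) = 0, at t = -5, -3, 3.
On [-5, -3] the curve lies above the axis; ∫[-5,-3] (3*t^3 + 15*t^2 - 27*t - 135) dt = 28, giving area 28.
On [-3, 3] the curve lies below the axis; ∫[-3,3] (3*t^3 + 15*t^2 - 27*t - 135) dt = -540, giving area 540.
Total area = 28 + 540 = 568.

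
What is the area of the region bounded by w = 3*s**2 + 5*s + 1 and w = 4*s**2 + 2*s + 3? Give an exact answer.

1/6

Set the curves equal: 3*s**2 + 5*s + 1 = 4*s**2 + 2*s + 3, so -s**2 + 3*s - 2 = 0, which factors as -(s - 2)*(s - 1) = 0. The curves meet at s = 1, 2.
On [1, 2], w = 3*s**2 + 5*s + 1 is on top; that piece has area ∫[1,2] (-s**2 + 3*s - 2) ds = 1/6.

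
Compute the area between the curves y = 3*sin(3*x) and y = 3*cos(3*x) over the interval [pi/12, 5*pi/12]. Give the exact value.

On [pi/12, 5*pi/12], (3*sin(3*x)) - (3*cos(3*x)) = 3*sin(3*x) - 3*cos(3*x) is ≥ 0 throughout, so the area is a single integral of |3*sin(3*x) - 3*cos(3*x)|.
∫[pi/12,5*pi/12] (3*sin(3*x) - 3*cos(3*x)) dx = 2*sqrt(2).

2*sqrt(2)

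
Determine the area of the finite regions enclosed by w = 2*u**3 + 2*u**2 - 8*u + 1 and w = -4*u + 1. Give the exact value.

Set the curves equal: 2*u**3 + 2*u**2 - 8*u + 1 = -4*u + 1, so 2*u**3 + 2*u**2 - 4*u = 0, which factors as 2*u*(u - 1)*(u + 2) = 0. The curves meet at u = -2, 0, 1.
On [-2, 0], w = 2*u**3 + 2*u**2 - 8*u + 1 is on top; that piece has area ∫[-2,0] (2*u**3 + 2*u**2 - 4*u) du = 16/3.
On [0, 1], w = -4*u + 1 is on top; that piece has area ∫[0,1] (-(2*u**3 + 2*u**2 - 4*u)) du = 5/6.
Total enclosed area = 16/3 + 5/6 = 37/6.

37/6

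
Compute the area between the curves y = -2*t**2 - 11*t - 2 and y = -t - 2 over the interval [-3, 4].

The difference (-2*t**2 - 11*t - 2) - (-t - 2) = -2*t**2 - 10*t changes sign at t = 0 inside [-3, 4], so split the integral there.
∫[-3,0] (-2*t**2 - 10*t) dt = 27.
∫[0,4] (-2*t**2 - 10*t) dt = -368/3; the area of that piece is 368/3.
Total area = 27 + 368/3 = 449/3.

449/3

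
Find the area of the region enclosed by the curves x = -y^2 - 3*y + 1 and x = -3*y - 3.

Both boundary curves give x as a function of y, so integrate with respect to y. Setting them equal: -y^2 + 4 = 0, i.e. -(y - 2)*(y + 2) = 0, so they meet at y = -2, 2.
For y in [-2, 2], x = -y^2 - 3*y + 1 is on the right; area = ∫[-2,2] (-y^2 + 4) dy = 32/3.

32/3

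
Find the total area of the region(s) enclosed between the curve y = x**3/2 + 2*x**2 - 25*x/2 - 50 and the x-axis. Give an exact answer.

4019/12

The curve meets the x-axis where x**3/2 + 2*x**2 - 25*x/2 - 50 = 0, i.e. (x - 5)*(x + 4)*(x + 5)/2 = 0, at x = -5, -4, 5.
On [-5, -4] the curve lies above the axis; ∫[-5,-4] (x**3/2 + 2*x**2 - 25*x/2 - 50) dx = 19/24, giving area 19/24.
On [-4, 5] the curve lies below the axis; ∫[-4,5] (x**3/2 + 2*x**2 - 25*x/2 - 50) dx = -2673/8, giving area 2673/8.
Total area = 19/24 + 2673/8 = 4019/12.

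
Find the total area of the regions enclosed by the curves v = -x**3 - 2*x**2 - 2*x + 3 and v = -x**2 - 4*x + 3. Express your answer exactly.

37/12

Set the curves equal: -x**3 - 2*x**2 - 2*x + 3 = -x**2 - 4*x + 3, so -x**3 - x**2 + 2*x = 0, which factors as -x*(x - 1)*(x + 2) = 0. The curves meet at x = -2, 0, 1.
On [-2, 0], v = -x**2 - 4*x + 3 is on top; that piece has area ∫[-2,0] (-(-x**3 - x**2 + 2*x)) dx = 8/3.
On [0, 1], v = -x**3 - 2*x**2 - 2*x + 3 is on top; that piece has area ∫[0,1] (-x**3 - x**2 + 2*x) dx = 5/12.
Total enclosed area = 8/3 + 5/12 = 37/12.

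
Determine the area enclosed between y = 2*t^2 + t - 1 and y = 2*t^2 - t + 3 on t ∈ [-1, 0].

On [-1, 0], (2*t^2 + t - 1) - (2*t^2 - t + 3) = 2*t - 4 is ≤ 0 throughout, so the area is a single integral of |2*t - 4|.
∫[-1,0] (2*t - 4) dt = -5; the area of that piece is 5.

5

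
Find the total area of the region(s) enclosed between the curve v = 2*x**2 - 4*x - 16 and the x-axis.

The curve meets the x-axis where 2*x**2 - 4*x - 16 = 0, i.e. 2*(x - 4)*(x + 2) = 0, at x = -2, 4.
On [-2, 4] the curve lies below the axis; ∫[-2,4] (2*x**2 - 4*x - 16) dx = -72, giving area 72.

72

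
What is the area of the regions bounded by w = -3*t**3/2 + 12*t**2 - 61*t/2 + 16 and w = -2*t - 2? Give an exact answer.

37/8

Set the curves equal: -3*t**3/2 + 12*t**2 - 61*t/2 + 16 = -2*t - 2, so -3*t**3/2 + 12*t**2 - 57*t/2 + 18 = 0, which factors as -3*(t - 4)*(t - 3)*(t - 1)/2 = 0. The curves meet at t = 1, 3, 4.
On [1, 3], w = -2*t - 2 is on top; that piece has area ∫[1,3] (-(-3*t**3/2 + 12*t**2 - 57*t/2 + 18)) dt = 4.
On [3, 4], w = -3*t**3/2 + 12*t**2 - 61*t/2 + 16 is on top; that piece has area ∫[3,4] (-3*t**3/2 + 12*t**2 - 57*t/2 + 18) dt = 5/8.
Total enclosed area = 4 + 5/8 = 37/8.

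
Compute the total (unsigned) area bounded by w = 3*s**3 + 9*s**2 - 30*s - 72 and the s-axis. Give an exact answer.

1221/4

The curve meets the s-axis where 3*s**3 + 9*s**2 - 30*s - 72 = 0, i.e. 3*(s - 3)*(s + 2)*(s + 4) = 0, at s = -4, -2, 3.
On [-4, -2] the curve lies above the axis; ∫[-4,-2] (3*s**3 + 9*s**2 - 30*s - 72) ds = 24, giving area 24.
On [-2, 3] the curve lies below the axis; ∫[-2,3] (3*s**3 + 9*s**2 - 30*s - 72) ds = -1125/4, giving area 1125/4.
Total area = 24 + 1125/4 = 1221/4.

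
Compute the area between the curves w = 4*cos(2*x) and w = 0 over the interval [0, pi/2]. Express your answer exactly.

4

The difference (4*cos(2*x)) - (0) = 4*cos(2*x) changes sign at x = pi/4 inside [0, pi/2], so split the integral there.
∫[0,pi/4] (4*cos(2*x)) dx = 2.
∫[pi/4,pi/2] (4*cos(2*x)) dx = -2; the area of that piece is 2.
Total area = 2 + 2 = 4.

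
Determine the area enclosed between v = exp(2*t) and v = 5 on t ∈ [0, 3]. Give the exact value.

-39/2 + 5*log(5) + exp(6)/2

The difference (exp(2*t)) - (5) = exp(2*t) - 5 changes sign at t = log(5)/2 inside [0, 3], so split the integral there.
∫[0,log(5)/2] (exp(2*t) - 5) dt = 2 - 5*log(5)/2; the area of that piece is -2 + 5*log(5)/2.
∫[log(5)/2,3] (exp(2*t) - 5) dt = -35/2 + 5*log(5)/2 + exp(6)/2.
Total area = (-2 + 5*log(5)/2) + (-35/2 + 5*log(5)/2 + exp(6)/2) = -39/2 + 5*log(5) + exp(6)/2.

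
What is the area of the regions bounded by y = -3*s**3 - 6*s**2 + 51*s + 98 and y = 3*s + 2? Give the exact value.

Set the curves equal: -3*s**3 - 6*s**2 + 51*s + 98 = 3*s + 2, so -3*s**3 - 6*s**2 + 48*s + 96 = 0, which factors as -3*(s - 4)*(s + 2)*(s + 4) = 0. The curves meet at s = -4, -2, 4.
On [-4, -2], y = 3*s + 2 is on top; that piece has area ∫[-4,-2] (-(-3*s**3 - 6*s**2 + 48*s + 96)) ds = 28.
On [-2, 4], y = -3*s**3 - 6*s**2 + 51*s + 98 is on top; that piece has area ∫[-2,4] (-3*s**3 - 6*s**2 + 48*s + 96) ds = 540.
Total enclosed area = 28 + 540 = 568.

568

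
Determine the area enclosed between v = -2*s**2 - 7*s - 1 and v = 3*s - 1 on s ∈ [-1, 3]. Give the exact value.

202/3

The difference (-2*s**2 - 7*s - 1) - (3*s - 1) = -2*s**2 - 10*s changes sign at s = 0 inside [-1, 3], so split the integral there.
∫[-1,0] (-2*s**2 - 10*s) ds = 13/3.
∫[0,3] (-2*s**2 - 10*s) ds = -63; the area of that piece is 63.
Total area = 13/3 + 63 = 202/3.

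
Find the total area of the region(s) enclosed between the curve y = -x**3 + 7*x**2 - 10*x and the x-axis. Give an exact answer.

The curve meets the x-axis where -x**3 + 7*x**2 - 10*x = 0, i.e. -x*(x - 5)*(x - 2) = 0, at x = 0, 2, 5.
On [0, 2] the curve lies below the axis; ∫[0,2] (-x**3 + 7*x**2 - 10*x) dx = -16/3, giving area 16/3.
On [2, 5] the curve lies above the axis; ∫[2,5] (-x**3 + 7*x**2 - 10*x) dx = 63/4, giving area 63/4.
Total area = 16/3 + 63/4 = 253/12.

253/12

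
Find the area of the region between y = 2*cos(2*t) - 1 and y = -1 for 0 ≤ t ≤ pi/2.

The difference (2*cos(2*t) - 1) - (-1) = 2*cos(2*t) changes sign at t = pi/4 inside [0, pi/2], so split the integral there.
∫[0,pi/4] (2*cos(2*t)) dt = 1.
∫[pi/4,pi/2] (2*cos(2*t)) dt = -1; the area of that piece is 1.
Total area = 1 + 1 = 2.

2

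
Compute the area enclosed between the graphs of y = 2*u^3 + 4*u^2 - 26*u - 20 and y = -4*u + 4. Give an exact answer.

Set the curves equal: 2*u^3 + 4*u^2 - 26*u - 20 = -4*u + 4, so 2*u^3 + 4*u^2 - 22*u - 24 = 0, which factors as 2*(u - 3)*(u + 1)*(u + 4) = 0. The curves meet at u = -4, -1, 3.
On [-4, -1], y = 2*u^3 + 4*u^2 - 26*u - 20 is on top; that piece has area ∫[-4,-1] (2*u^3 + 4*u^2 - 22*u - 24) du = 99/2.
On [-1, 3], y = -4*u + 4 is on top; that piece has area ∫[-1,3] (-(2*u^3 + 4*u^2 - 22*u - 24)) du = 320/3.
Total enclosed area = 99/2 + 320/3 = 937/6.

937/6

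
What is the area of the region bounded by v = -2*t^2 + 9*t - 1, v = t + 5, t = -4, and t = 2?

The difference (-2*t^2 + 9*t - 1) - (t + 5) = -2*t^2 + 8*t - 6 changes sign at t = 1 inside [-4, 2], so split the integral there.
∫[-4,1] (-2*t^2 + 8*t - 6) dt = -400/3; the area of that piece is 400/3.
∫[1,2] (-2*t^2 + 8*t - 6) dt = 4/3.
Total area = 400/3 + 4/3 = 404/3.

404/3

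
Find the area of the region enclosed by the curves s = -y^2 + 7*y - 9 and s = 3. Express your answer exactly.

Both boundary curves give s as a function of y, so integrate with respect to y. Setting them equal: -y^2 + 7*y - 12 = 0, i.e. -(y - 4)*(y - 3) = 0, so they meet at y = 3, 4.
For y in [3, 4], s = -y^2 + 7*y - 9 is on the right; area = ∫[3,4] (-y^2 + 7*y - 12) dy = 1/6.

1/6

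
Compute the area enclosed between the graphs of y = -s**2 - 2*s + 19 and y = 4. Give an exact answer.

Set the curves equal: -s**2 - 2*s + 19 = 4, so -s**2 - 2*s + 15 = 0, which factors as -(s - 3)*(s + 5) = 0. The curves meet at s = -5, 3.
On [-5, 3], y = -s**2 - 2*s + 19 is on top; that piece has area ∫[-5,3] (-s**2 - 2*s + 15) ds = 256/3.

256/3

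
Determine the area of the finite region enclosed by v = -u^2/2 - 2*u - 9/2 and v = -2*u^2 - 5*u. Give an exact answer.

Set the curves equal: -u^2/2 - 2*u - 9/2 = -2*u^2 - 5*u, so 3*u^2/2 + 3*u - 9/2 = 0, which factors as 3*(u - 1)*(u + 3)/2 = 0. The curves meet at u = -3, 1.
On [-3, 1], v = -2*u^2 - 5*u is on top; that piece has area ∫[-3,1] (-(3*u^2/2 + 3*u - 9/2)) du = 16.

16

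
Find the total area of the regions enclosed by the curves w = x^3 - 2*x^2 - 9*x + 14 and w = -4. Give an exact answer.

Set the curves equal: x^3 - 2*x^2 - 9*x + 14 = -4, so x^3 - 2*x^2 - 9*x + 18 = 0, which factors as (x - 3)*(x - 2)*(x + 3) = 0. The curves meet at x = -3, 2, 3.
On [-3, 2], w = x^3 - 2*x^2 - 9*x + 14 is on top; that piece has area ∫[-3,2] (x^3 - 2*x^2 - 9*x + 18) dx = 875/12.
On [2, 3], w = -4 is on top; that piece has area ∫[2,3] (-(x^3 - 2*x^2 - 9*x + 18)) dx = 11/12.
Total enclosed area = 875/12 + 11/12 = 443/6.

443/6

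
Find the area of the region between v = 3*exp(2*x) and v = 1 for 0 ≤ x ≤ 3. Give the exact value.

On [0, 3], (3*exp(2*x)) - (1) = 3*exp(2*x) - 1 is ≥ 0 throughout, so the area is a single integral of |3*exp(2*x) - 1|.
∫[0,3] (3*exp(2*x) - 1) dx = -9/2 + 3*exp(6)/2.

-9/2 + 3*exp(6)/2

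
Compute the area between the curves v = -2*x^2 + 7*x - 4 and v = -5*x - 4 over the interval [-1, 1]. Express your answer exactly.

12

The difference (-2*x^2 + 7*x - 4) - (-5*x - 4) = -2*x^2 + 12*x changes sign at x = 0 inside [-1, 1], so split the integral there.
∫[-1,0] (-2*x^2 + 12*x) dx = -20/3; the area of that piece is 20/3.
∫[0,1] (-2*x^2 + 12*x) dx = 16/3.
Total area = 20/3 + 16/3 = 12.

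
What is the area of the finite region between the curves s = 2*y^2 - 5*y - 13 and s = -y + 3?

72

Both boundary curves give s as a function of y, so integrate with respect to y. Setting them equal: 2*y^2 - 4*y - 16 = 0, i.e. 2*(y - 4)*(y + 2) = 0, so they meet at y = -2, 4.
For y in [-2, 4], s = 2*y^2 - 5*y - 13 is on the left; area = ∫[-2,4] (-(2*y^2 - 4*y - 16)) dy = 72.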